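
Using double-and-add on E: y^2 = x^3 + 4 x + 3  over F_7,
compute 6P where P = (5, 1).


k = 6 = 110_2 (binary, LSB first: 011)
Double-and-add from P = (5, 1):
  bit 0 = 0: acc unchanged = O
  bit 1 = 1: acc = O + (5, 6) = (5, 6)
  bit 2 = 1: acc = (5, 6) + (5, 1) = O

6P = O


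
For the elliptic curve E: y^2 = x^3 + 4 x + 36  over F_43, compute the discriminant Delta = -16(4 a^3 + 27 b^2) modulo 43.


4 a^3 + 27 b^2 = 4*4^3 + 27*36^2 = 256 + 34992 = 35248
Delta = -16 * (35248) = -563968
Delta mod 43 = 20

Delta = 20 (mod 43)


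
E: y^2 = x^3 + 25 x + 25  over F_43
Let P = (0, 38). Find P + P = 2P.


Doubling: s = (3 x1^2 + a) / (2 y1)
s = (3*0^2 + 25) / (2*38) mod 43 = 19
x3 = s^2 - 2 x1 mod 43 = 19^2 - 2*0 = 17
y3 = s (x1 - x3) - y1 mod 43 = 19 * (0 - 17) - 38 = 26

2P = (17, 26)


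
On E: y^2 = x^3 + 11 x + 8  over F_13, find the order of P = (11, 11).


Compute successive multiples of P until we hit O:
  1P = (11, 11)
  2P = (7, 5)
  3P = (7, 8)
  4P = (11, 2)
  5P = O

ord(P) = 5


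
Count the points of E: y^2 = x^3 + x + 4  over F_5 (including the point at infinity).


For each x in F_5, count y with y^2 = x^3 + 1 x + 4 mod 5:
  x = 0: RHS = 4, y in [2, 3]  -> 2 point(s)
  x = 1: RHS = 1, y in [1, 4]  -> 2 point(s)
  x = 2: RHS = 4, y in [2, 3]  -> 2 point(s)
  x = 3: RHS = 4, y in [2, 3]  -> 2 point(s)
Affine points: 8. Add the point at infinity: total = 9.

#E(F_5) = 9


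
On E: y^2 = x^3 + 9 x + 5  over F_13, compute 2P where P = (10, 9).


k = 2 = 10_2 (binary, LSB first: 01)
Double-and-add from P = (10, 9):
  bit 0 = 0: acc unchanged = O
  bit 1 = 1: acc = O + (10, 4) = (10, 4)

2P = (10, 4)


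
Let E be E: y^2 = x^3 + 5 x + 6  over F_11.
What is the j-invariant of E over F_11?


Delta = -16(4 a^3 + 27 b^2) mod 11 = 10
-1728 * (4 a)^3 = -1728 * (4*5)^3 mod 11 = 8
j = 8 * 10^(-1) mod 11 = 3

j = 3 (mod 11)


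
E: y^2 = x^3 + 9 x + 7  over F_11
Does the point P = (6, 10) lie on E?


Check whether y^2 = x^3 + 9 x + 7 (mod 11) for (x, y) = (6, 10).
LHS: y^2 = 10^2 mod 11 = 1
RHS: x^3 + 9 x + 7 = 6^3 + 9*6 + 7 mod 11 = 2
LHS != RHS

No, not on the curve


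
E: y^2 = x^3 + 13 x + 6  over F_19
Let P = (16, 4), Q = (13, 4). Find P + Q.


P != Q, so use the chord formula.
s = (y2 - y1) / (x2 - x1) = (0) / (16) mod 19 = 0
x3 = s^2 - x1 - x2 mod 19 = 0^2 - 16 - 13 = 9
y3 = s (x1 - x3) - y1 mod 19 = 0 * (16 - 9) - 4 = 15

P + Q = (9, 15)


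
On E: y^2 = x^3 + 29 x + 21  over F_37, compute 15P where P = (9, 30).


k = 15 = 1111_2 (binary, LSB first: 1111)
Double-and-add from P = (9, 30):
  bit 0 = 1: acc = O + (9, 30) = (9, 30)
  bit 1 = 1: acc = (9, 30) + (31, 1) = (6, 35)
  bit 2 = 1: acc = (6, 35) + (33, 10) = (32, 11)
  bit 3 = 1: acc = (32, 11) + (12, 32) = (4, 4)

15P = (4, 4)


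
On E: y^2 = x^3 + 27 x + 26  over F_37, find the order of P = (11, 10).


Compute successive multiples of P until we hit O:
  1P = (11, 10)
  2P = (16, 22)
  3P = (35, 36)
  4P = (32, 32)
  5P = (30, 30)
  6P = (5, 8)
  7P = (17, 25)
  8P = (6, 21)
  ... (continuing to 41P)
  41P = O

ord(P) = 41


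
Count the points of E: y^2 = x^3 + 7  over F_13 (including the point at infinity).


For each x in F_13, count y with y^2 = x^3 + 0 x + 7 mod 13:
  x = 7: RHS = 12, y in [5, 8]  -> 2 point(s)
  x = 8: RHS = 12, y in [5, 8]  -> 2 point(s)
  x = 11: RHS = 12, y in [5, 8]  -> 2 point(s)
Affine points: 6. Add the point at infinity: total = 7.

#E(F_13) = 7


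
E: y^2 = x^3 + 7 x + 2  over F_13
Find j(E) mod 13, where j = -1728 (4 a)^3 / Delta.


Delta = -16(4 a^3 + 27 b^2) mod 13 = 6
-1728 * (4 a)^3 = -1728 * (4*7)^3 mod 13 = 8
j = 8 * 6^(-1) mod 13 = 10

j = 10 (mod 13)


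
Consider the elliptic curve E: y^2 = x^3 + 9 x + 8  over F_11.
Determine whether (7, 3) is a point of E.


Check whether y^2 = x^3 + 9 x + 8 (mod 11) for (x, y) = (7, 3).
LHS: y^2 = 3^2 mod 11 = 9
RHS: x^3 + 9 x + 8 = 7^3 + 9*7 + 8 mod 11 = 7
LHS != RHS

No, not on the curve


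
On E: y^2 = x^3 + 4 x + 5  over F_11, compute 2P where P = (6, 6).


Doubling: s = (3 x1^2 + a) / (2 y1)
s = (3*6^2 + 4) / (2*6) mod 11 = 2
x3 = s^2 - 2 x1 mod 11 = 2^2 - 2*6 = 3
y3 = s (x1 - x3) - y1 mod 11 = 2 * (6 - 3) - 6 = 0

2P = (3, 0)


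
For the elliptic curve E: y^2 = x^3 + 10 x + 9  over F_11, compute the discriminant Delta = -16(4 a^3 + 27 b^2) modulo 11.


4 a^3 + 27 b^2 = 4*10^3 + 27*9^2 = 4000 + 2187 = 6187
Delta = -16 * (6187) = -98992
Delta mod 11 = 8

Delta = 8 (mod 11)


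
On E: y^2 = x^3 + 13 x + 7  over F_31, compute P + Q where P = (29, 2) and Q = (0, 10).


P != Q, so use the chord formula.
s = (y2 - y1) / (x2 - x1) = (8) / (2) mod 31 = 4
x3 = s^2 - x1 - x2 mod 31 = 4^2 - 29 - 0 = 18
y3 = s (x1 - x3) - y1 mod 31 = 4 * (29 - 18) - 2 = 11

P + Q = (18, 11)


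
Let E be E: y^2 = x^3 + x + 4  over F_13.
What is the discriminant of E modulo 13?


4 a^3 + 27 b^2 = 4*1^3 + 27*4^2 = 4 + 432 = 436
Delta = -16 * (436) = -6976
Delta mod 13 = 5

Delta = 5 (mod 13)


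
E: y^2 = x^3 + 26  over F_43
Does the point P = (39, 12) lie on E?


Check whether y^2 = x^3 + 0 x + 26 (mod 43) for (x, y) = (39, 12).
LHS: y^2 = 12^2 mod 43 = 15
RHS: x^3 + 0 x + 26 = 39^3 + 0*39 + 26 mod 43 = 5
LHS != RHS

No, not on the curve


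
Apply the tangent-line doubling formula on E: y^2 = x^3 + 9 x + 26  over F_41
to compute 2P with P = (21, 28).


Doubling: s = (3 x1^2 + a) / (2 y1)
s = (3*21^2 + 9) / (2*28) mod 41 = 15
x3 = s^2 - 2 x1 mod 41 = 15^2 - 2*21 = 19
y3 = s (x1 - x3) - y1 mod 41 = 15 * (21 - 19) - 28 = 2

2P = (19, 2)


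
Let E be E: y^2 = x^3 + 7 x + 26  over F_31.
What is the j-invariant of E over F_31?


Delta = -16(4 a^3 + 27 b^2) mod 31 = 15
-1728 * (4 a)^3 = -1728 * (4*7)^3 mod 31 = 1
j = 1 * 15^(-1) mod 31 = 29

j = 29 (mod 31)


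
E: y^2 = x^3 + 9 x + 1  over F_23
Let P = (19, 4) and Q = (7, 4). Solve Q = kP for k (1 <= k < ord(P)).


Enumerate multiples of P until we hit Q = (7, 4):
  1P = (19, 4)
  2P = (16, 3)
  3P = (6, 8)
  4P = (0, 22)
  5P = (7, 4)
Match found at i = 5.

k = 5


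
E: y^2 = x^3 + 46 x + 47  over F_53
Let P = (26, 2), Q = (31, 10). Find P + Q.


P != Q, so use the chord formula.
s = (y2 - y1) / (x2 - x1) = (8) / (5) mod 53 = 44
x3 = s^2 - x1 - x2 mod 53 = 44^2 - 26 - 31 = 24
y3 = s (x1 - x3) - y1 mod 53 = 44 * (26 - 24) - 2 = 33

P + Q = (24, 33)


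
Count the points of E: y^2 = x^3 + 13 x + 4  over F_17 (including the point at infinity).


For each x in F_17, count y with y^2 = x^3 + 13 x + 4 mod 17:
  x = 0: RHS = 4, y in [2, 15]  -> 2 point(s)
  x = 1: RHS = 1, y in [1, 16]  -> 2 point(s)
  x = 2: RHS = 4, y in [2, 15]  -> 2 point(s)
  x = 3: RHS = 2, y in [6, 11]  -> 2 point(s)
  x = 4: RHS = 1, y in [1, 16]  -> 2 point(s)
  x = 6: RHS = 9, y in [3, 14]  -> 2 point(s)
  x = 7: RHS = 13, y in [8, 9]  -> 2 point(s)
  x = 8: RHS = 8, y in [5, 12]  -> 2 point(s)
  x = 9: RHS = 0, y in [0]  -> 1 point(s)
  x = 11: RHS = 16, y in [4, 13]  -> 2 point(s)
  x = 12: RHS = 1, y in [1, 16]  -> 2 point(s)
  x = 15: RHS = 4, y in [2, 15]  -> 2 point(s)
Affine points: 23. Add the point at infinity: total = 24.

#E(F_17) = 24


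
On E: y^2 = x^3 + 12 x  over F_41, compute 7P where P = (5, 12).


k = 7 = 111_2 (binary, LSB first: 111)
Double-and-add from P = (5, 12):
  bit 0 = 1: acc = O + (5, 12) = (5, 12)
  bit 1 = 1: acc = (5, 12) + (23, 15) = (21, 40)
  bit 2 = 1: acc = (21, 40) + (36, 26) = (2, 27)

7P = (2, 27)


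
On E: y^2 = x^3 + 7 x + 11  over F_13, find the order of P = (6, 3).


Compute successive multiples of P until we hit O:
  1P = (6, 3)
  2P = (4, 5)
  3P = (4, 8)
  4P = (6, 10)
  5P = O

ord(P) = 5


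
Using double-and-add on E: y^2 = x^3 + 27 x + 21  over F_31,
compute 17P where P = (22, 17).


k = 17 = 10001_2 (binary, LSB first: 10001)
Double-and-add from P = (22, 17):
  bit 0 = 1: acc = O + (22, 17) = (22, 17)
  bit 1 = 0: acc unchanged = (22, 17)
  bit 2 = 0: acc unchanged = (22, 17)
  bit 3 = 0: acc unchanged = (22, 17)
  bit 4 = 1: acc = (22, 17) + (8, 6) = (10, 19)

17P = (10, 19)


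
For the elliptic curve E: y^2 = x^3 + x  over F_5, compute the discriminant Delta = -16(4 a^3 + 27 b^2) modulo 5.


4 a^3 + 27 b^2 = 4*1^3 + 27*0^2 = 4 + 0 = 4
Delta = -16 * (4) = -64
Delta mod 5 = 1

Delta = 1 (mod 5)


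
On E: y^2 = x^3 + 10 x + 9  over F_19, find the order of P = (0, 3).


Compute successive multiples of P until we hit O:
  1P = (0, 3)
  2P = (7, 17)
  3P = (16, 3)
  4P = (3, 16)
  5P = (1, 18)
  6P = (15, 0)
  7P = (1, 1)
  8P = (3, 3)
  ... (continuing to 12P)
  12P = O

ord(P) = 12


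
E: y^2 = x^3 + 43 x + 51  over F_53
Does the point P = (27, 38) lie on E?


Check whether y^2 = x^3 + 43 x + 51 (mod 53) for (x, y) = (27, 38).
LHS: y^2 = 38^2 mod 53 = 13
RHS: x^3 + 43 x + 51 = 27^3 + 43*27 + 51 mod 53 = 13
LHS = RHS

Yes, on the curve


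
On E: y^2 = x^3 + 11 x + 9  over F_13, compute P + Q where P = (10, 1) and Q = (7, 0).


P != Q, so use the chord formula.
s = (y2 - y1) / (x2 - x1) = (12) / (10) mod 13 = 9
x3 = s^2 - x1 - x2 mod 13 = 9^2 - 10 - 7 = 12
y3 = s (x1 - x3) - y1 mod 13 = 9 * (10 - 12) - 1 = 7

P + Q = (12, 7)


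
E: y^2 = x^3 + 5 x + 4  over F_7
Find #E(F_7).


For each x in F_7, count y with y^2 = x^3 + 5 x + 4 mod 7:
  x = 0: RHS = 4, y in [2, 5]  -> 2 point(s)
  x = 2: RHS = 1, y in [1, 6]  -> 2 point(s)
  x = 3: RHS = 4, y in [2, 5]  -> 2 point(s)
  x = 4: RHS = 4, y in [2, 5]  -> 2 point(s)
  x = 5: RHS = 0, y in [0]  -> 1 point(s)
Affine points: 9. Add the point at infinity: total = 10.

#E(F_7) = 10


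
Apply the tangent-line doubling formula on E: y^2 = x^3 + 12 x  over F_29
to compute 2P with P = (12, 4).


Doubling: s = (3 x1^2 + a) / (2 y1)
s = (3*12^2 + 12) / (2*4) mod 29 = 12
x3 = s^2 - 2 x1 mod 29 = 12^2 - 2*12 = 4
y3 = s (x1 - x3) - y1 mod 29 = 12 * (12 - 4) - 4 = 5

2P = (4, 5)


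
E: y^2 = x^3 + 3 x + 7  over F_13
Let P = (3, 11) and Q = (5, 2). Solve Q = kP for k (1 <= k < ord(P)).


Enumerate multiples of P until we hit Q = (5, 2):
  1P = (3, 11)
  2P = (8, 7)
  3P = (12, 4)
  4P = (10, 6)
  5P = (9, 10)
  6P = (5, 11)
  7P = (5, 2)
Match found at i = 7.

k = 7


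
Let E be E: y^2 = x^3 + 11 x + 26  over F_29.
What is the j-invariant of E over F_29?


Delta = -16(4 a^3 + 27 b^2) mod 29 = 16
-1728 * (4 a)^3 = -1728 * (4*11)^3 mod 29 = 16
j = 16 * 16^(-1) mod 29 = 1

j = 1 (mod 29)


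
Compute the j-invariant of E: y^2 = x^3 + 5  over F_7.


Delta = -16(4 a^3 + 27 b^2) mod 7 = 1
-1728 * (4 a)^3 = -1728 * (4*0)^3 mod 7 = 0
j = 0 * 1^(-1) mod 7 = 0

j = 0 (mod 7)


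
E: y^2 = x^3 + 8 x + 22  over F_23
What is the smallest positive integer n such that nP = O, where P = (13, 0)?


Compute successive multiples of P until we hit O:
  1P = (13, 0)
  2P = O

ord(P) = 2


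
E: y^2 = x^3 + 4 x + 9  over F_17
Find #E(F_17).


For each x in F_17, count y with y^2 = x^3 + 4 x + 9 mod 17:
  x = 0: RHS = 9, y in [3, 14]  -> 2 point(s)
  x = 2: RHS = 8, y in [5, 12]  -> 2 point(s)
  x = 4: RHS = 4, y in [2, 15]  -> 2 point(s)
  x = 5: RHS = 1, y in [1, 16]  -> 2 point(s)
  x = 8: RHS = 9, y in [3, 14]  -> 2 point(s)
  x = 9: RHS = 9, y in [3, 14]  -> 2 point(s)
  x = 12: RHS = 0, y in [0]  -> 1 point(s)
  x = 14: RHS = 4, y in [2, 15]  -> 2 point(s)
  x = 16: RHS = 4, y in [2, 15]  -> 2 point(s)
Affine points: 17. Add the point at infinity: total = 18.

#E(F_17) = 18


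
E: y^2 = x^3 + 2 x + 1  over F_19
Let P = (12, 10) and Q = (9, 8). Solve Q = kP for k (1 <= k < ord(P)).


Enumerate multiples of P until we hit Q = (9, 8):
  1P = (12, 10)
  2P = (4, 4)
  3P = (0, 18)
  4P = (18, 13)
  5P = (13, 18)
  6P = (1, 2)
  7P = (7, 4)
  8P = (6, 1)
  9P = (8, 15)
  10P = (16, 14)
  11P = (11, 10)
  12P = (15, 9)
  13P = (9, 8)
Match found at i = 13.

k = 13


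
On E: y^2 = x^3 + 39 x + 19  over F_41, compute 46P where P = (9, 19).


k = 46 = 101110_2 (binary, LSB first: 011101)
Double-and-add from P = (9, 19):
  bit 0 = 0: acc unchanged = O
  bit 1 = 1: acc = O + (3, 32) = (3, 32)
  bit 2 = 1: acc = (3, 32) + (12, 1) = (8, 8)
  bit 3 = 1: acc = (8, 8) + (35, 15) = (29, 23)
  bit 4 = 0: acc unchanged = (29, 23)
  bit 5 = 1: acc = (29, 23) + (20, 36) = (28, 12)

46P = (28, 12)


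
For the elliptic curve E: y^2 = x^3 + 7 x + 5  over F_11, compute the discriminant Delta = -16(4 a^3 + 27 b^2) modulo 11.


4 a^3 + 27 b^2 = 4*7^3 + 27*5^2 = 1372 + 675 = 2047
Delta = -16 * (2047) = -32752
Delta mod 11 = 6

Delta = 6 (mod 11)


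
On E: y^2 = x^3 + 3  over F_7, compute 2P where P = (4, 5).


Doubling: s = (3 x1^2 + a) / (2 y1)
s = (3*4^2 + 0) / (2*5) mod 7 = 2
x3 = s^2 - 2 x1 mod 7 = 2^2 - 2*4 = 3
y3 = s (x1 - x3) - y1 mod 7 = 2 * (4 - 3) - 5 = 4

2P = (3, 4)


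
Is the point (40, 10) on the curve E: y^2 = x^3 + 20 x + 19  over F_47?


Check whether y^2 = x^3 + 20 x + 19 (mod 47) for (x, y) = (40, 10).
LHS: y^2 = 10^2 mod 47 = 6
RHS: x^3 + 20 x + 19 = 40^3 + 20*40 + 19 mod 47 = 6
LHS = RHS

Yes, on the curve


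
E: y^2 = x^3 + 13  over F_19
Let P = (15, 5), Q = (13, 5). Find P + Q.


P != Q, so use the chord formula.
s = (y2 - y1) / (x2 - x1) = (0) / (17) mod 19 = 0
x3 = s^2 - x1 - x2 mod 19 = 0^2 - 15 - 13 = 10
y3 = s (x1 - x3) - y1 mod 19 = 0 * (15 - 10) - 5 = 14

P + Q = (10, 14)


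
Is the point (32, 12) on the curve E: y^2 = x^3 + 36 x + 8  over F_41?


Check whether y^2 = x^3 + 36 x + 8 (mod 41) for (x, y) = (32, 12).
LHS: y^2 = 12^2 mod 41 = 21
RHS: x^3 + 36 x + 8 = 32^3 + 36*32 + 8 mod 41 = 21
LHS = RHS

Yes, on the curve


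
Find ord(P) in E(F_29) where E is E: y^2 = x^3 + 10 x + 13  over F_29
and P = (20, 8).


Compute successive multiples of P until we hit O:
  1P = (20, 8)
  2P = (11, 2)
  3P = (21, 1)
  4P = (8, 24)
  5P = (6, 12)
  6P = (9, 22)
  7P = (16, 8)
  8P = (22, 21)
  ... (continuing to 17P)
  17P = O

ord(P) = 17


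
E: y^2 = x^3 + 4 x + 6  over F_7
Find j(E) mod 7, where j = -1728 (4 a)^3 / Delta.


Delta = -16(4 a^3 + 27 b^2) mod 7 = 1
-1728 * (4 a)^3 = -1728 * (4*4)^3 mod 7 = 1
j = 1 * 1^(-1) mod 7 = 1

j = 1 (mod 7)


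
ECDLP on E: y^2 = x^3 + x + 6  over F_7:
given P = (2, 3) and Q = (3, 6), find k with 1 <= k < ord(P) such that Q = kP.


Enumerate multiples of P until we hit Q = (3, 6):
  1P = (2, 3)
  2P = (4, 2)
  3P = (3, 1)
  4P = (6, 5)
  5P = (1, 1)
  6P = (1, 6)
  7P = (6, 2)
  8P = (3, 6)
Match found at i = 8.

k = 8


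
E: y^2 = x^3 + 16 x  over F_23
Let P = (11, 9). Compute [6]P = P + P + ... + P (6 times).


k = 6 = 110_2 (binary, LSB first: 011)
Double-and-add from P = (11, 9):
  bit 0 = 0: acc unchanged = O
  bit 1 = 1: acc = O + (4, 17) = (4, 17)
  bit 2 = 1: acc = (4, 17) + (0, 0) = (4, 6)

6P = (4, 6)


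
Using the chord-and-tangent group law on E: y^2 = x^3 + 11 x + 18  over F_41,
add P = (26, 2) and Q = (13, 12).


P != Q, so use the chord formula.
s = (y2 - y1) / (x2 - x1) = (10) / (28) mod 41 = 15
x3 = s^2 - x1 - x2 mod 41 = 15^2 - 26 - 13 = 22
y3 = s (x1 - x3) - y1 mod 41 = 15 * (26 - 22) - 2 = 17

P + Q = (22, 17)


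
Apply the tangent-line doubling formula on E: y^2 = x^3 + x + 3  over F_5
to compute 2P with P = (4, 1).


Doubling: s = (3 x1^2 + a) / (2 y1)
s = (3*4^2 + 1) / (2*1) mod 5 = 2
x3 = s^2 - 2 x1 mod 5 = 2^2 - 2*4 = 1
y3 = s (x1 - x3) - y1 mod 5 = 2 * (4 - 1) - 1 = 0

2P = (1, 0)


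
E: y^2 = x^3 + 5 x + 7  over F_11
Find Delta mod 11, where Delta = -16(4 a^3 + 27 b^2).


4 a^3 + 27 b^2 = 4*5^3 + 27*7^2 = 500 + 1323 = 1823
Delta = -16 * (1823) = -29168
Delta mod 11 = 4

Delta = 4 (mod 11)


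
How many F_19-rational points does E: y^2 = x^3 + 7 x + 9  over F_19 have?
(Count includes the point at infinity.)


For each x in F_19, count y with y^2 = x^3 + 7 x + 9 mod 19:
  x = 0: RHS = 9, y in [3, 16]  -> 2 point(s)
  x = 1: RHS = 17, y in [6, 13]  -> 2 point(s)
  x = 3: RHS = 0, y in [0]  -> 1 point(s)
  x = 4: RHS = 6, y in [5, 14]  -> 2 point(s)
  x = 5: RHS = 17, y in [6, 13]  -> 2 point(s)
  x = 6: RHS = 1, y in [1, 18]  -> 2 point(s)
  x = 8: RHS = 7, y in [8, 11]  -> 2 point(s)
  x = 11: RHS = 11, y in [7, 12]  -> 2 point(s)
  x = 12: RHS = 16, y in [4, 15]  -> 2 point(s)
  x = 13: RHS = 17, y in [6, 13]  -> 2 point(s)
  x = 14: RHS = 1, y in [1, 18]  -> 2 point(s)
  x = 17: RHS = 6, y in [5, 14]  -> 2 point(s)
  x = 18: RHS = 1, y in [1, 18]  -> 2 point(s)
Affine points: 25. Add the point at infinity: total = 26.

#E(F_19) = 26


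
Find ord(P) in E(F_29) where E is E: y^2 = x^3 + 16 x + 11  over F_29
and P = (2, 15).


Compute successive multiples of P until we hit O:
  1P = (2, 15)
  2P = (26, 9)
  3P = (21, 26)
  4P = (22, 7)
  5P = (4, 9)
  6P = (3, 17)
  7P = (28, 20)
  8P = (5, 19)
  ... (continuing to 18P)
  18P = O

ord(P) = 18


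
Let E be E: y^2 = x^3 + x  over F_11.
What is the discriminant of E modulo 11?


4 a^3 + 27 b^2 = 4*1^3 + 27*0^2 = 4 + 0 = 4
Delta = -16 * (4) = -64
Delta mod 11 = 2

Delta = 2 (mod 11)


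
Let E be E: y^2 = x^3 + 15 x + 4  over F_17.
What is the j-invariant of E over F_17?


Delta = -16(4 a^3 + 27 b^2) mod 17 = 9
-1728 * (4 a)^3 = -1728 * (4*15)^3 mod 17 = 5
j = 5 * 9^(-1) mod 17 = 10

j = 10 (mod 17)


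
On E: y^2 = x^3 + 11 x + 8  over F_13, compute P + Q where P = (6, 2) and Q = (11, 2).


P != Q, so use the chord formula.
s = (y2 - y1) / (x2 - x1) = (0) / (5) mod 13 = 0
x3 = s^2 - x1 - x2 mod 13 = 0^2 - 6 - 11 = 9
y3 = s (x1 - x3) - y1 mod 13 = 0 * (6 - 9) - 2 = 11

P + Q = (9, 11)


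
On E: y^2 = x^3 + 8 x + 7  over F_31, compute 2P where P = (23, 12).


k = 2 = 10_2 (binary, LSB first: 01)
Double-and-add from P = (23, 12):
  bit 0 = 0: acc unchanged = O
  bit 1 = 1: acc = O + (20, 13) = (20, 13)

2P = (20, 13)


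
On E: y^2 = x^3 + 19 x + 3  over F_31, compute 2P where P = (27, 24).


Doubling: s = (3 x1^2 + a) / (2 y1)
s = (3*27^2 + 19) / (2*24) mod 31 = 24
x3 = s^2 - 2 x1 mod 31 = 24^2 - 2*27 = 26
y3 = s (x1 - x3) - y1 mod 31 = 24 * (27 - 26) - 24 = 0

2P = (26, 0)


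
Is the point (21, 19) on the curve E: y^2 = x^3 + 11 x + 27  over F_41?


Check whether y^2 = x^3 + 11 x + 27 (mod 41) for (x, y) = (21, 19).
LHS: y^2 = 19^2 mod 41 = 33
RHS: x^3 + 11 x + 27 = 21^3 + 11*21 + 27 mod 41 = 7
LHS != RHS

No, not on the curve


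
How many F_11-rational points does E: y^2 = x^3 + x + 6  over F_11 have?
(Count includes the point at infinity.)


For each x in F_11, count y with y^2 = x^3 + 1 x + 6 mod 11:
  x = 2: RHS = 5, y in [4, 7]  -> 2 point(s)
  x = 3: RHS = 3, y in [5, 6]  -> 2 point(s)
  x = 5: RHS = 4, y in [2, 9]  -> 2 point(s)
  x = 7: RHS = 4, y in [2, 9]  -> 2 point(s)
  x = 8: RHS = 9, y in [3, 8]  -> 2 point(s)
  x = 10: RHS = 4, y in [2, 9]  -> 2 point(s)
Affine points: 12. Add the point at infinity: total = 13.

#E(F_11) = 13


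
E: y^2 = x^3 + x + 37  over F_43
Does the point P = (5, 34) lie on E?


Check whether y^2 = x^3 + 1 x + 37 (mod 43) for (x, y) = (5, 34).
LHS: y^2 = 34^2 mod 43 = 38
RHS: x^3 + 1 x + 37 = 5^3 + 1*5 + 37 mod 43 = 38
LHS = RHS

Yes, on the curve


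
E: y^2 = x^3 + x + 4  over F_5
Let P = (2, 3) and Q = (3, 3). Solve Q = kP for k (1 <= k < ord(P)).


Enumerate multiples of P until we hit Q = (3, 3):
  1P = (2, 3)
  2P = (0, 3)
  3P = (3, 2)
  4P = (1, 1)
  5P = (1, 4)
  6P = (3, 3)
Match found at i = 6.

k = 6


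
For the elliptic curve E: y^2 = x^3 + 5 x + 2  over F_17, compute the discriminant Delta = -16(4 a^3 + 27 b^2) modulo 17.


4 a^3 + 27 b^2 = 4*5^3 + 27*2^2 = 500 + 108 = 608
Delta = -16 * (608) = -9728
Delta mod 17 = 13

Delta = 13 (mod 17)


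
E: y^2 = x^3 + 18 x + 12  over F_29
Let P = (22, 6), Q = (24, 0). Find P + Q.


P != Q, so use the chord formula.
s = (y2 - y1) / (x2 - x1) = (23) / (2) mod 29 = 26
x3 = s^2 - x1 - x2 mod 29 = 26^2 - 22 - 24 = 21
y3 = s (x1 - x3) - y1 mod 29 = 26 * (22 - 21) - 6 = 20

P + Q = (21, 20)


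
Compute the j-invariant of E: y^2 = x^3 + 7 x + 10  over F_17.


Delta = -16(4 a^3 + 27 b^2) mod 17 = 9
-1728 * (4 a)^3 = -1728 * (4*7)^3 mod 17 = 13
j = 13 * 9^(-1) mod 17 = 9

j = 9 (mod 17)


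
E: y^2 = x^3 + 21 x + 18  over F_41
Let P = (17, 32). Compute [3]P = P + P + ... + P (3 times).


k = 3 = 11_2 (binary, LSB first: 11)
Double-and-add from P = (17, 32):
  bit 0 = 1: acc = O + (17, 32) = (17, 32)
  bit 1 = 1: acc = (17, 32) + (40, 23) = (15, 10)

3P = (15, 10)


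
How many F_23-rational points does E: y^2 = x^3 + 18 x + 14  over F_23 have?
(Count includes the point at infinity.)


For each x in F_23, count y with y^2 = x^3 + 18 x + 14 mod 23:
  x = 2: RHS = 12, y in [9, 14]  -> 2 point(s)
  x = 3: RHS = 3, y in [7, 16]  -> 2 point(s)
  x = 4: RHS = 12, y in [9, 14]  -> 2 point(s)
  x = 6: RHS = 16, y in [4, 19]  -> 2 point(s)
  x = 7: RHS = 0, y in [0]  -> 1 point(s)
  x = 8: RHS = 3, y in [7, 16]  -> 2 point(s)
  x = 9: RHS = 8, y in [10, 13]  -> 2 point(s)
  x = 11: RHS = 2, y in [5, 18]  -> 2 point(s)
  x = 12: RHS = 3, y in [7, 16]  -> 2 point(s)
  x = 15: RHS = 2, y in [5, 18]  -> 2 point(s)
  x = 17: RHS = 12, y in [9, 14]  -> 2 point(s)
  x = 18: RHS = 6, y in [11, 12]  -> 2 point(s)
  x = 19: RHS = 16, y in [4, 19]  -> 2 point(s)
  x = 20: RHS = 2, y in [5, 18]  -> 2 point(s)
  x = 21: RHS = 16, y in [4, 19]  -> 2 point(s)
  x = 22: RHS = 18, y in [8, 15]  -> 2 point(s)
Affine points: 31. Add the point at infinity: total = 32.

#E(F_23) = 32


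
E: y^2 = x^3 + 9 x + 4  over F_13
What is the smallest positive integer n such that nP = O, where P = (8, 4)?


Compute successive multiples of P until we hit O:
  1P = (8, 4)
  2P = (0, 2)
  3P = (1, 1)
  4P = (1, 12)
  5P = (0, 11)
  6P = (8, 9)
  7P = O

ord(P) = 7


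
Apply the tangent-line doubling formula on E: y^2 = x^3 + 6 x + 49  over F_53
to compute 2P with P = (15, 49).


Doubling: s = (3 x1^2 + a) / (2 y1)
s = (3*15^2 + 6) / (2*49) mod 53 = 1
x3 = s^2 - 2 x1 mod 53 = 1^2 - 2*15 = 24
y3 = s (x1 - x3) - y1 mod 53 = 1 * (15 - 24) - 49 = 48

2P = (24, 48)


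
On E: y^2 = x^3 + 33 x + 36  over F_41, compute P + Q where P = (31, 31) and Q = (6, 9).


P != Q, so use the chord formula.
s = (y2 - y1) / (x2 - x1) = (19) / (16) mod 41 = 14
x3 = s^2 - x1 - x2 mod 41 = 14^2 - 31 - 6 = 36
y3 = s (x1 - x3) - y1 mod 41 = 14 * (31 - 36) - 31 = 22

P + Q = (36, 22)


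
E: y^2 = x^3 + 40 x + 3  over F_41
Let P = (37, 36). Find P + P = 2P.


Doubling: s = (3 x1^2 + a) / (2 y1)
s = (3*37^2 + 40) / (2*36) mod 41 = 24
x3 = s^2 - 2 x1 mod 41 = 24^2 - 2*37 = 10
y3 = s (x1 - x3) - y1 mod 41 = 24 * (37 - 10) - 36 = 38

2P = (10, 38)


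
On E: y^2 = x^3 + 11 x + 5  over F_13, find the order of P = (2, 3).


Compute successive multiples of P until we hit O:
  1P = (2, 3)
  2P = (6, 12)
  3P = (6, 1)
  4P = (2, 10)
  5P = O

ord(P) = 5


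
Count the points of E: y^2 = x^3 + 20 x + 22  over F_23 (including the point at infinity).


For each x in F_23, count y with y^2 = x^3 + 20 x + 22 mod 23:
  x = 2: RHS = 1, y in [1, 22]  -> 2 point(s)
  x = 6: RHS = 13, y in [6, 17]  -> 2 point(s)
  x = 8: RHS = 4, y in [2, 21]  -> 2 point(s)
  x = 10: RHS = 3, y in [7, 16]  -> 2 point(s)
  x = 11: RHS = 9, y in [3, 20]  -> 2 point(s)
  x = 12: RHS = 12, y in [9, 14]  -> 2 point(s)
  x = 13: RHS = 18, y in [8, 15]  -> 2 point(s)
  x = 17: RHS = 8, y in [10, 13]  -> 2 point(s)
  x = 18: RHS = 4, y in [2, 21]  -> 2 point(s)
  x = 19: RHS = 16, y in [4, 19]  -> 2 point(s)
  x = 20: RHS = 4, y in [2, 21]  -> 2 point(s)
  x = 22: RHS = 1, y in [1, 22]  -> 2 point(s)
Affine points: 24. Add the point at infinity: total = 25.

#E(F_23) = 25


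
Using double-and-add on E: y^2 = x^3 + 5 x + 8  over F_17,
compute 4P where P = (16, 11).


k = 4 = 100_2 (binary, LSB first: 001)
Double-and-add from P = (16, 11):
  bit 0 = 0: acc unchanged = O
  bit 1 = 0: acc unchanged = O
  bit 2 = 1: acc = O + (13, 3) = (13, 3)

4P = (13, 3)


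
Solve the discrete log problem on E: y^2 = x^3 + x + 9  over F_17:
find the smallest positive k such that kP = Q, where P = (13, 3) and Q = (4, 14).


Enumerate multiples of P until we hit Q = (4, 14):
  1P = (13, 3)
  2P = (10, 13)
  3P = (7, 11)
  4P = (12, 7)
  5P = (8, 11)
  6P = (4, 3)
  7P = (0, 14)
  8P = (2, 6)
  9P = (15, 13)
  10P = (14, 9)
  11P = (9, 4)
  12P = (11, 5)
  13P = (11, 12)
  14P = (9, 13)
  15P = (14, 8)
  16P = (15, 4)
  17P = (2, 11)
  18P = (0, 3)
  19P = (4, 14)
Match found at i = 19.

k = 19


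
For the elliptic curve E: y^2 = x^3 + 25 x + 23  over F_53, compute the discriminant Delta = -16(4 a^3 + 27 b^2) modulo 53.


4 a^3 + 27 b^2 = 4*25^3 + 27*23^2 = 62500 + 14283 = 76783
Delta = -16 * (76783) = -1228528
Delta mod 53 = 12

Delta = 12 (mod 53)


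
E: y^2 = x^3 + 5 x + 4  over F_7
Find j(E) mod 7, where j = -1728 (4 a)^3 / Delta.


Delta = -16(4 a^3 + 27 b^2) mod 7 = 5
-1728 * (4 a)^3 = -1728 * (4*5)^3 mod 7 = 6
j = 6 * 5^(-1) mod 7 = 4

j = 4 (mod 7)


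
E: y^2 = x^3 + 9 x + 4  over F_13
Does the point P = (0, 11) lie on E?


Check whether y^2 = x^3 + 9 x + 4 (mod 13) for (x, y) = (0, 11).
LHS: y^2 = 11^2 mod 13 = 4
RHS: x^3 + 9 x + 4 = 0^3 + 9*0 + 4 mod 13 = 4
LHS = RHS

Yes, on the curve


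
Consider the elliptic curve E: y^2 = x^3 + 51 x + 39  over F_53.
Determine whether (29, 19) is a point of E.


Check whether y^2 = x^3 + 51 x + 39 (mod 53) for (x, y) = (29, 19).
LHS: y^2 = 19^2 mod 53 = 43
RHS: x^3 + 51 x + 39 = 29^3 + 51*29 + 39 mod 53 = 43
LHS = RHS

Yes, on the curve


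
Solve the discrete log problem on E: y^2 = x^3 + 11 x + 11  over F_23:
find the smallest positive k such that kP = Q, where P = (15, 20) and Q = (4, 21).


Enumerate multiples of P until we hit Q = (4, 21):
  1P = (15, 20)
  2P = (19, 8)
  3P = (21, 21)
  4P = (3, 5)
  5P = (8, 6)
  6P = (4, 2)
  7P = (12, 10)
  8P = (2, 8)
  9P = (1, 0)
  10P = (2, 15)
  11P = (12, 13)
  12P = (4, 21)
Match found at i = 12.

k = 12


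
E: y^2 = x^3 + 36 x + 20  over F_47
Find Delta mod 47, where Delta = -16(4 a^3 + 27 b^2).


4 a^3 + 27 b^2 = 4*36^3 + 27*20^2 = 186624 + 10800 = 197424
Delta = -16 * (197424) = -3158784
Delta mod 47 = 39

Delta = 39 (mod 47)


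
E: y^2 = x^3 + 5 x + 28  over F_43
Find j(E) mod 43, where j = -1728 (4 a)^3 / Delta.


Delta = -16(4 a^3 + 27 b^2) mod 43 = 21
-1728 * (4 a)^3 = -1728 * (4*5)^3 mod 43 = 27
j = 27 * 21^(-1) mod 43 = 32

j = 32 (mod 43)


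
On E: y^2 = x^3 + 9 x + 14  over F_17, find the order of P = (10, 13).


Compute successive multiples of P until we hit O:
  1P = (10, 13)
  2P = (16, 2)
  3P = (9, 5)
  4P = (11, 13)
  5P = (13, 4)
  6P = (3, 0)
  7P = (13, 13)
  8P = (11, 4)
  ... (continuing to 12P)
  12P = O

ord(P) = 12


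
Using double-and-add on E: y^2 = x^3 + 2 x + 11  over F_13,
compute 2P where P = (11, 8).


k = 2 = 10_2 (binary, LSB first: 01)
Double-and-add from P = (11, 8):
  bit 0 = 0: acc unchanged = O
  bit 1 = 1: acc = O + (7, 2) = (7, 2)

2P = (7, 2)


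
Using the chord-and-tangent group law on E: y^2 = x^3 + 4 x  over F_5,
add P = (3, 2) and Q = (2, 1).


P != Q, so use the chord formula.
s = (y2 - y1) / (x2 - x1) = (4) / (4) mod 5 = 1
x3 = s^2 - x1 - x2 mod 5 = 1^2 - 3 - 2 = 1
y3 = s (x1 - x3) - y1 mod 5 = 1 * (3 - 1) - 2 = 0

P + Q = (1, 0)


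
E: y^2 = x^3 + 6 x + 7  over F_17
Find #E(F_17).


For each x in F_17, count y with y^2 = x^3 + 6 x + 7 mod 17:
  x = 3: RHS = 1, y in [1, 16]  -> 2 point(s)
  x = 5: RHS = 9, y in [3, 14]  -> 2 point(s)
  x = 6: RHS = 4, y in [2, 15]  -> 2 point(s)
  x = 7: RHS = 1, y in [1, 16]  -> 2 point(s)
  x = 9: RHS = 8, y in [5, 12]  -> 2 point(s)
  x = 10: RHS = 13, y in [8, 9]  -> 2 point(s)
  x = 13: RHS = 4, y in [2, 15]  -> 2 point(s)
  x = 14: RHS = 13, y in [8, 9]  -> 2 point(s)
  x = 15: RHS = 4, y in [2, 15]  -> 2 point(s)
  x = 16: RHS = 0, y in [0]  -> 1 point(s)
Affine points: 19. Add the point at infinity: total = 20.

#E(F_17) = 20


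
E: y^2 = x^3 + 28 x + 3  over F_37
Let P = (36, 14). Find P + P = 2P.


Doubling: s = (3 x1^2 + a) / (2 y1)
s = (3*36^2 + 28) / (2*14) mod 37 = 13
x3 = s^2 - 2 x1 mod 37 = 13^2 - 2*36 = 23
y3 = s (x1 - x3) - y1 mod 37 = 13 * (36 - 23) - 14 = 7

2P = (23, 7)


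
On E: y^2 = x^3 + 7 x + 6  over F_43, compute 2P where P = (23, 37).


Doubling: s = (3 x1^2 + a) / (2 y1)
s = (3*23^2 + 7) / (2*37) mod 43 = 32
x3 = s^2 - 2 x1 mod 43 = 32^2 - 2*23 = 32
y3 = s (x1 - x3) - y1 mod 43 = 32 * (23 - 32) - 37 = 19

2P = (32, 19)


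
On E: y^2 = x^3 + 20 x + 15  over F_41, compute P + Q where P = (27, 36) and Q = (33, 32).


P != Q, so use the chord formula.
s = (y2 - y1) / (x2 - x1) = (37) / (6) mod 41 = 13
x3 = s^2 - x1 - x2 mod 41 = 13^2 - 27 - 33 = 27
y3 = s (x1 - x3) - y1 mod 41 = 13 * (27 - 27) - 36 = 5

P + Q = (27, 5)


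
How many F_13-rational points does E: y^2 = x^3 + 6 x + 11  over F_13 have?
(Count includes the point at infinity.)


For each x in F_13, count y with y^2 = x^3 + 6 x + 11 mod 13:
  x = 3: RHS = 4, y in [2, 11]  -> 2 point(s)
  x = 5: RHS = 10, y in [6, 7]  -> 2 point(s)
  x = 6: RHS = 3, y in [4, 9]  -> 2 point(s)
  x = 8: RHS = 12, y in [5, 8]  -> 2 point(s)
  x = 9: RHS = 1, y in [1, 12]  -> 2 point(s)
  x = 11: RHS = 4, y in [2, 11]  -> 2 point(s)
  x = 12: RHS = 4, y in [2, 11]  -> 2 point(s)
Affine points: 14. Add the point at infinity: total = 15.

#E(F_13) = 15


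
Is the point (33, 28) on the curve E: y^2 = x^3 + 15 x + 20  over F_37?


Check whether y^2 = x^3 + 15 x + 20 (mod 37) for (x, y) = (33, 28).
LHS: y^2 = 28^2 mod 37 = 7
RHS: x^3 + 15 x + 20 = 33^3 + 15*33 + 20 mod 37 = 7
LHS = RHS

Yes, on the curve


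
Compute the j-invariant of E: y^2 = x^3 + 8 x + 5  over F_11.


Delta = -16(4 a^3 + 27 b^2) mod 11 = 3
-1728 * (4 a)^3 = -1728 * (4*8)^3 mod 11 = 1
j = 1 * 3^(-1) mod 11 = 4

j = 4 (mod 11)


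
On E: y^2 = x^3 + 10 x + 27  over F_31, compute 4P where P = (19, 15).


k = 4 = 100_2 (binary, LSB first: 001)
Double-and-add from P = (19, 15):
  bit 0 = 0: acc unchanged = O
  bit 1 = 0: acc unchanged = O
  bit 2 = 1: acc = O + (30, 4) = (30, 4)

4P = (30, 4)


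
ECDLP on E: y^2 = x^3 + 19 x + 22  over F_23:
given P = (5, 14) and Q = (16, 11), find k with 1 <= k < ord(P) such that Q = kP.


Enumerate multiples of P until we hit Q = (16, 11):
  1P = (5, 14)
  2P = (15, 5)
  3P = (16, 12)
  4P = (18, 3)
  5P = (18, 20)
  6P = (16, 11)
Match found at i = 6.

k = 6


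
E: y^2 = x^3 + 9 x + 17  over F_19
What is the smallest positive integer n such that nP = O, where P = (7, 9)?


Compute successive multiples of P until we hit O:
  1P = (7, 9)
  2P = (2, 9)
  3P = (10, 10)
  4P = (0, 6)
  5P = (18, 8)
  6P = (5, 15)
  7P = (16, 18)
  8P = (16, 1)
  ... (continuing to 15P)
  15P = O

ord(P) = 15


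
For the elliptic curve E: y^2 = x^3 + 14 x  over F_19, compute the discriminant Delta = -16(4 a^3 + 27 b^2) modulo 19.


4 a^3 + 27 b^2 = 4*14^3 + 27*0^2 = 10976 + 0 = 10976
Delta = -16 * (10976) = -175616
Delta mod 19 = 1

Delta = 1 (mod 19)


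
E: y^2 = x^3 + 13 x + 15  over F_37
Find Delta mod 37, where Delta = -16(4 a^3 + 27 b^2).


4 a^3 + 27 b^2 = 4*13^3 + 27*15^2 = 8788 + 6075 = 14863
Delta = -16 * (14863) = -237808
Delta mod 37 = 28

Delta = 28 (mod 37)


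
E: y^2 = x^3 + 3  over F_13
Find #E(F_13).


For each x in F_13, count y with y^2 = x^3 + 0 x + 3 mod 13:
  x = 0: RHS = 3, y in [4, 9]  -> 2 point(s)
  x = 1: RHS = 4, y in [2, 11]  -> 2 point(s)
  x = 3: RHS = 4, y in [2, 11]  -> 2 point(s)
  x = 9: RHS = 4, y in [2, 11]  -> 2 point(s)
Affine points: 8. Add the point at infinity: total = 9.

#E(F_13) = 9


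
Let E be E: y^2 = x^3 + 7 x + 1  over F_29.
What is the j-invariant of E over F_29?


Delta = -16(4 a^3 + 27 b^2) mod 29 = 4
-1728 * (4 a)^3 = -1728 * (4*7)^3 mod 29 = 17
j = 17 * 4^(-1) mod 29 = 26

j = 26 (mod 29)


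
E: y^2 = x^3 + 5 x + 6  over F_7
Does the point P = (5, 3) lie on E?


Check whether y^2 = x^3 + 5 x + 6 (mod 7) for (x, y) = (5, 3).
LHS: y^2 = 3^2 mod 7 = 2
RHS: x^3 + 5 x + 6 = 5^3 + 5*5 + 6 mod 7 = 2
LHS = RHS

Yes, on the curve


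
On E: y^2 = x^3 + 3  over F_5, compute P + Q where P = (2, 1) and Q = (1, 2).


P != Q, so use the chord formula.
s = (y2 - y1) / (x2 - x1) = (1) / (4) mod 5 = 4
x3 = s^2 - x1 - x2 mod 5 = 4^2 - 2 - 1 = 3
y3 = s (x1 - x3) - y1 mod 5 = 4 * (2 - 3) - 1 = 0

P + Q = (3, 0)


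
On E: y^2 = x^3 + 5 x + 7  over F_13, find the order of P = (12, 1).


Compute successive multiples of P until we hit O:
  1P = (12, 1)
  2P = (5, 1)
  3P = (9, 12)
  4P = (4, 0)
  5P = (9, 1)
  6P = (5, 12)
  7P = (12, 12)
  8P = O

ord(P) = 8


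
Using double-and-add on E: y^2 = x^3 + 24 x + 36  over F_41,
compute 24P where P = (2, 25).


k = 24 = 11000_2 (binary, LSB first: 00011)
Double-and-add from P = (2, 25):
  bit 0 = 0: acc unchanged = O
  bit 1 = 0: acc unchanged = O
  bit 2 = 0: acc unchanged = O
  bit 3 = 1: acc = O + (10, 13) = (10, 13)
  bit 4 = 1: acc = (10, 13) + (30, 9) = (24, 39)

24P = (24, 39)


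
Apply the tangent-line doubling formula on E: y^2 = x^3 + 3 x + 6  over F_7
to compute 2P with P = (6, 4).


Doubling: s = (3 x1^2 + a) / (2 y1)
s = (3*6^2 + 3) / (2*4) mod 7 = 6
x3 = s^2 - 2 x1 mod 7 = 6^2 - 2*6 = 3
y3 = s (x1 - x3) - y1 mod 7 = 6 * (6 - 3) - 4 = 0

2P = (3, 0)


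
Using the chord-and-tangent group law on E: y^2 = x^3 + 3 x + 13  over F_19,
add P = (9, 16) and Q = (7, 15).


P != Q, so use the chord formula.
s = (y2 - y1) / (x2 - x1) = (18) / (17) mod 19 = 10
x3 = s^2 - x1 - x2 mod 19 = 10^2 - 9 - 7 = 8
y3 = s (x1 - x3) - y1 mod 19 = 10 * (9 - 8) - 16 = 13

P + Q = (8, 13)


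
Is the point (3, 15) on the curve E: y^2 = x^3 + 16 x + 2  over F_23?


Check whether y^2 = x^3 + 16 x + 2 (mod 23) for (x, y) = (3, 15).
LHS: y^2 = 15^2 mod 23 = 18
RHS: x^3 + 16 x + 2 = 3^3 + 16*3 + 2 mod 23 = 8
LHS != RHS

No, not on the curve


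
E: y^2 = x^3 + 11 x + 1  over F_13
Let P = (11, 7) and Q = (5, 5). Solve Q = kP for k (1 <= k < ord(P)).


Enumerate multiples of P until we hit Q = (5, 5):
  1P = (11, 7)
  2P = (0, 12)
  3P = (5, 8)
  4P = (1, 0)
  5P = (5, 5)
Match found at i = 5.

k = 5


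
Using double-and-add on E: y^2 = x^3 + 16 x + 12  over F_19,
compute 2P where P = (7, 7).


k = 2 = 10_2 (binary, LSB first: 01)
Double-and-add from P = (7, 7):
  bit 0 = 0: acc unchanged = O
  bit 1 = 1: acc = O + (3, 7) = (3, 7)

2P = (3, 7)


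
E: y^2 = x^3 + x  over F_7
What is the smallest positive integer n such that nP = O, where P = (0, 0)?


Compute successive multiples of P until we hit O:
  1P = (0, 0)
  2P = O

ord(P) = 2


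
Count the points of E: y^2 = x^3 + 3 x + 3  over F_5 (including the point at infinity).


For each x in F_5, count y with y^2 = x^3 + 3 x + 3 mod 5:
  x = 3: RHS = 4, y in [2, 3]  -> 2 point(s)
  x = 4: RHS = 4, y in [2, 3]  -> 2 point(s)
Affine points: 4. Add the point at infinity: total = 5.

#E(F_5) = 5


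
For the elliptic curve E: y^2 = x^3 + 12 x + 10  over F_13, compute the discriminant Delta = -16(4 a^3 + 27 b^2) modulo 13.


4 a^3 + 27 b^2 = 4*12^3 + 27*10^2 = 6912 + 2700 = 9612
Delta = -16 * (9612) = -153792
Delta mod 13 = 11

Delta = 11 (mod 13)


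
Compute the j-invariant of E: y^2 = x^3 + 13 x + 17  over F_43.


Delta = -16(4 a^3 + 27 b^2) mod 43 = 26
-1728 * (4 a)^3 = -1728 * (4*13)^3 mod 43 = 16
j = 16 * 26^(-1) mod 43 = 37

j = 37 (mod 43)


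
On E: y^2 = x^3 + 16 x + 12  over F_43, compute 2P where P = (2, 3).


Doubling: s = (3 x1^2 + a) / (2 y1)
s = (3*2^2 + 16) / (2*3) mod 43 = 19
x3 = s^2 - 2 x1 mod 43 = 19^2 - 2*2 = 13
y3 = s (x1 - x3) - y1 mod 43 = 19 * (2 - 13) - 3 = 3

2P = (13, 3)


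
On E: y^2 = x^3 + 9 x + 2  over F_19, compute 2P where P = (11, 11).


Doubling: s = (3 x1^2 + a) / (2 y1)
s = (3*11^2 + 9) / (2*11) mod 19 = 10
x3 = s^2 - 2 x1 mod 19 = 10^2 - 2*11 = 2
y3 = s (x1 - x3) - y1 mod 19 = 10 * (11 - 2) - 11 = 3

2P = (2, 3)


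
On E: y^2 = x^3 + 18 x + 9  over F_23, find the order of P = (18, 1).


Compute successive multiples of P until we hit O:
  1P = (18, 1)
  2P = (16, 0)
  3P = (18, 22)
  4P = O

ord(P) = 4


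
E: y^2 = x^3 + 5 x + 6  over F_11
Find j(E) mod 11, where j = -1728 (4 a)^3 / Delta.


Delta = -16(4 a^3 + 27 b^2) mod 11 = 10
-1728 * (4 a)^3 = -1728 * (4*5)^3 mod 11 = 8
j = 8 * 10^(-1) mod 11 = 3

j = 3 (mod 11)


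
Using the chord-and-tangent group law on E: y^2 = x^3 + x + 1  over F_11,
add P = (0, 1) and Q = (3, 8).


P != Q, so use the chord formula.
s = (y2 - y1) / (x2 - x1) = (7) / (3) mod 11 = 6
x3 = s^2 - x1 - x2 mod 11 = 6^2 - 0 - 3 = 0
y3 = s (x1 - x3) - y1 mod 11 = 6 * (0 - 0) - 1 = 10

P + Q = (0, 10)


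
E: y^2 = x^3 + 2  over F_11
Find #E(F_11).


For each x in F_11, count y with y^2 = x^3 + 0 x + 2 mod 11:
  x = 1: RHS = 3, y in [5, 6]  -> 2 point(s)
  x = 4: RHS = 0, y in [0]  -> 1 point(s)
  x = 6: RHS = 9, y in [3, 8]  -> 2 point(s)
  x = 7: RHS = 4, y in [2, 9]  -> 2 point(s)
  x = 9: RHS = 5, y in [4, 7]  -> 2 point(s)
  x = 10: RHS = 1, y in [1, 10]  -> 2 point(s)
Affine points: 11. Add the point at infinity: total = 12.

#E(F_11) = 12


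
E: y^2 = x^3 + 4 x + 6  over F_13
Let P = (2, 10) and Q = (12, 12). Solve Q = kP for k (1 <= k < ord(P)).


Enumerate multiples of P until we hit Q = (12, 12):
  1P = (2, 10)
  2P = (6, 5)
  3P = (9, 2)
  4P = (11, 4)
  5P = (12, 1)
  6P = (8, 11)
  7P = (7, 0)
  8P = (8, 2)
  9P = (12, 12)
Match found at i = 9.

k = 9


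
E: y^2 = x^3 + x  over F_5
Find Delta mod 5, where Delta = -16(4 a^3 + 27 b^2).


4 a^3 + 27 b^2 = 4*1^3 + 27*0^2 = 4 + 0 = 4
Delta = -16 * (4) = -64
Delta mod 5 = 1

Delta = 1 (mod 5)


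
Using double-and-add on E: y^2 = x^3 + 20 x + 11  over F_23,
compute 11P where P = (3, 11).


k = 11 = 1011_2 (binary, LSB first: 1101)
Double-and-add from P = (3, 11):
  bit 0 = 1: acc = O + (3, 11) = (3, 11)
  bit 1 = 1: acc = (3, 11) + (18, 4) = (6, 18)
  bit 2 = 0: acc unchanged = (6, 18)
  bit 3 = 1: acc = (6, 18) + (2, 17) = (5, 11)

11P = (5, 11)


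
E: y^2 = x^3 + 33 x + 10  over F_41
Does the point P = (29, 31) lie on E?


Check whether y^2 = x^3 + 33 x + 10 (mod 41) for (x, y) = (29, 31).
LHS: y^2 = 31^2 mod 41 = 18
RHS: x^3 + 33 x + 10 = 29^3 + 33*29 + 10 mod 41 = 18
LHS = RHS

Yes, on the curve


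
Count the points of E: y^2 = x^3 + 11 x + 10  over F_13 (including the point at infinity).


For each x in F_13, count y with y^2 = x^3 + 11 x + 10 mod 13:
  x = 0: RHS = 10, y in [6, 7]  -> 2 point(s)
  x = 1: RHS = 9, y in [3, 10]  -> 2 point(s)
  x = 2: RHS = 1, y in [1, 12]  -> 2 point(s)
  x = 4: RHS = 1, y in [1, 12]  -> 2 point(s)
  x = 7: RHS = 1, y in [1, 12]  -> 2 point(s)
  x = 8: RHS = 12, y in [5, 8]  -> 2 point(s)
Affine points: 12. Add the point at infinity: total = 13.

#E(F_13) = 13


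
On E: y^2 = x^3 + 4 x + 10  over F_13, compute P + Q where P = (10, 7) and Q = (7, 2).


P != Q, so use the chord formula.
s = (y2 - y1) / (x2 - x1) = (8) / (10) mod 13 = 6
x3 = s^2 - x1 - x2 mod 13 = 6^2 - 10 - 7 = 6
y3 = s (x1 - x3) - y1 mod 13 = 6 * (10 - 6) - 7 = 4

P + Q = (6, 4)


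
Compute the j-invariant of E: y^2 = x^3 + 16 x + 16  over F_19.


Delta = -16(4 a^3 + 27 b^2) mod 19 = 6
-1728 * (4 a)^3 = -1728 * (4*16)^3 mod 19 = 1
j = 1 * 6^(-1) mod 19 = 16

j = 16 (mod 19)


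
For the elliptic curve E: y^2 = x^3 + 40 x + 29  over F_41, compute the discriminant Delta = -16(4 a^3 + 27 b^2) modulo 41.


4 a^3 + 27 b^2 = 4*40^3 + 27*29^2 = 256000 + 22707 = 278707
Delta = -16 * (278707) = -4459312
Delta mod 41 = 12

Delta = 12 (mod 41)


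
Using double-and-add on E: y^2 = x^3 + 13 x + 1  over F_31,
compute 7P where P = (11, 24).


k = 7 = 111_2 (binary, LSB first: 111)
Double-and-add from P = (11, 24):
  bit 0 = 1: acc = O + (11, 24) = (11, 24)
  bit 1 = 1: acc = (11, 24) + (23, 6) = (7, 1)
  bit 2 = 1: acc = (7, 1) + (17, 19) = (9, 14)

7P = (9, 14)


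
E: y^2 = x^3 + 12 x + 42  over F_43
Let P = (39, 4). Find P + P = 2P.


Doubling: s = (3 x1^2 + a) / (2 y1)
s = (3*39^2 + 12) / (2*4) mod 43 = 29
x3 = s^2 - 2 x1 mod 43 = 29^2 - 2*39 = 32
y3 = s (x1 - x3) - y1 mod 43 = 29 * (39 - 32) - 4 = 27

2P = (32, 27)
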